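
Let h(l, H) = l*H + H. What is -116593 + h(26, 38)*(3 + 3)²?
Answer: -79657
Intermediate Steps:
h(l, H) = H + H*l (h(l, H) = H*l + H = H + H*l)
-116593 + h(26, 38)*(3 + 3)² = -116593 + (38*(1 + 26))*(3 + 3)² = -116593 + (38*27)*6² = -116593 + 1026*36 = -116593 + 36936 = -79657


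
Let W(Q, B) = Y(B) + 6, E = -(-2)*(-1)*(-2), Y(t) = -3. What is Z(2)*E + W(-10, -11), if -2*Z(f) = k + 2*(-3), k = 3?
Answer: 9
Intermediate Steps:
E = 4 (E = -2*1*(-2) = -2*(-2) = 4)
W(Q, B) = 3 (W(Q, B) = -3 + 6 = 3)
Z(f) = 3/2 (Z(f) = -(3 + 2*(-3))/2 = -(3 - 6)/2 = -½*(-3) = 3/2)
Z(2)*E + W(-10, -11) = (3/2)*4 + 3 = 6 + 3 = 9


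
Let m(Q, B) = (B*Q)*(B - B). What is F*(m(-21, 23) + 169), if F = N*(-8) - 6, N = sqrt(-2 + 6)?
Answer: -3718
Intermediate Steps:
m(Q, B) = 0 (m(Q, B) = (B*Q)*0 = 0)
N = 2 (N = sqrt(4) = 2)
F = -22 (F = 2*(-8) - 6 = -16 - 6 = -22)
F*(m(-21, 23) + 169) = -22*(0 + 169) = -22*169 = -3718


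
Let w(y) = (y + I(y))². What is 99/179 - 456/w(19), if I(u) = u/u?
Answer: -5253/8950 ≈ -0.58693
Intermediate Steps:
I(u) = 1
w(y) = (1 + y)² (w(y) = (y + 1)² = (1 + y)²)
99/179 - 456/w(19) = 99/179 - 456/(1 + 19)² = 99*(1/179) - 456/(20²) = 99/179 - 456/400 = 99/179 - 456*1/400 = 99/179 - 57/50 = -5253/8950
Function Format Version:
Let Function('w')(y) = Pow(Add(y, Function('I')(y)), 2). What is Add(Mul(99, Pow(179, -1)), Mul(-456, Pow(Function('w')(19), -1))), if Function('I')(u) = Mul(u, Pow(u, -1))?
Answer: Rational(-5253, 8950) ≈ -0.58693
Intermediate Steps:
Function('I')(u) = 1
Function('w')(y) = Pow(Add(1, y), 2) (Function('w')(y) = Pow(Add(y, 1), 2) = Pow(Add(1, y), 2))
Add(Mul(99, Pow(179, -1)), Mul(-456, Pow(Function('w')(19), -1))) = Add(Mul(99, Pow(179, -1)), Mul(-456, Pow(Pow(Add(1, 19), 2), -1))) = Add(Mul(99, Rational(1, 179)), Mul(-456, Pow(Pow(20, 2), -1))) = Add(Rational(99, 179), Mul(-456, Pow(400, -1))) = Add(Rational(99, 179), Mul(-456, Rational(1, 400))) = Add(Rational(99, 179), Rational(-57, 50)) = Rational(-5253, 8950)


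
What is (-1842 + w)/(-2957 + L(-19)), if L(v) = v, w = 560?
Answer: 641/1488 ≈ 0.43078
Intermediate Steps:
(-1842 + w)/(-2957 + L(-19)) = (-1842 + 560)/(-2957 - 19) = -1282/(-2976) = -1282*(-1/2976) = 641/1488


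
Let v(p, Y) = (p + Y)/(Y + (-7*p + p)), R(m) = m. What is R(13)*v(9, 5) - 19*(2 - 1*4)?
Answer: 240/7 ≈ 34.286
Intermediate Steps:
v(p, Y) = (Y + p)/(Y - 6*p)
R(13)*v(9, 5) - 19*(2 - 1*4) = 13*((5 + 9)/(5 - 6*9)) - 19*(2 - 1*4) = 13*(14/(5 - 54)) - 19*(2 - 4) = 13*(14/(-49)) - 19*(-2) = 13*(-1/49*14) + 38 = 13*(-2/7) + 38 = -26/7 + 38 = 240/7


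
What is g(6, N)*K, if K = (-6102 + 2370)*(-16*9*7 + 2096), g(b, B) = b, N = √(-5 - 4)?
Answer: -24362496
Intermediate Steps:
N = 3*I (N = √(-9) = 3*I ≈ 3.0*I)
K = -4060416 (K = -3732*(-144*7 + 2096) = -3732*(-1008 + 2096) = -3732*1088 = -4060416)
g(6, N)*K = 6*(-4060416) = -24362496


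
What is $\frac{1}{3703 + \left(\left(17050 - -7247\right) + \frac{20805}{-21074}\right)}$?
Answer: $\frac{21074}{590051195} \approx 3.5716 \cdot 10^{-5}$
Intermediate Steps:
$\frac{1}{3703 + \left(\left(17050 - -7247\right) + \frac{20805}{-21074}\right)} = \frac{1}{3703 + \left(\left(17050 + 7247\right) + 20805 \left(- \frac{1}{21074}\right)\right)} = \frac{1}{3703 + \left(24297 - \frac{20805}{21074}\right)} = \frac{1}{3703 + \frac{512014173}{21074}} = \frac{1}{\frac{590051195}{21074}} = \frac{21074}{590051195}$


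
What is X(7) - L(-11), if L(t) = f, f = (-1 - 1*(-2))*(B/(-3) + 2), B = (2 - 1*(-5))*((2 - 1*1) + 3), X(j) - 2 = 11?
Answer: 61/3 ≈ 20.333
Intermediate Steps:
X(j) = 13 (X(j) = 2 + 11 = 13)
B = 28 (B = (2 + 5)*((2 - 1) + 3) = 7*(1 + 3) = 7*4 = 28)
f = -22/3 (f = (-1 - 1*(-2))*(28/(-3) + 2) = (-1 + 2)*(28*(-⅓) + 2) = 1*(-28/3 + 2) = 1*(-22/3) = -22/3 ≈ -7.3333)
L(t) = -22/3
X(7) - L(-11) = 13 - 1*(-22/3) = 13 + 22/3 = 61/3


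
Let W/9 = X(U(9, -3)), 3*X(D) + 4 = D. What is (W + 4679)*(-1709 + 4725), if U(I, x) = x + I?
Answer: 14129960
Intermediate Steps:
U(I, x) = I + x
X(D) = -4/3 + D/3
W = 6 (W = 9*(-4/3 + (9 - 3)/3) = 9*(-4/3 + (⅓)*6) = 9*(-4/3 + 2) = 9*(⅔) = 6)
(W + 4679)*(-1709 + 4725) = (6 + 4679)*(-1709 + 4725) = 4685*3016 = 14129960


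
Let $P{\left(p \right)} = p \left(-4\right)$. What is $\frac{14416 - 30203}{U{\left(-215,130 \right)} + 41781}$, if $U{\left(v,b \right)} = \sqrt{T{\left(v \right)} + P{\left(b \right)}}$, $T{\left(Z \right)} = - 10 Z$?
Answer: $- \frac{659596647}{1745650331} + \frac{15787 \sqrt{1630}}{1745650331} \approx -0.37749$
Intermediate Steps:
$P{\left(p \right)} = - 4 p$
$U{\left(v,b \right)} = \sqrt{- 10 v - 4 b}$
$\frac{14416 - 30203}{U{\left(-215,130 \right)} + 41781} = \frac{14416 - 30203}{\sqrt{\left(-10\right) \left(-215\right) - 520} + 41781} = - \frac{15787}{\sqrt{2150 - 520} + 41781} = - \frac{15787}{\sqrt{1630} + 41781} = - \frac{15787}{41781 + \sqrt{1630}}$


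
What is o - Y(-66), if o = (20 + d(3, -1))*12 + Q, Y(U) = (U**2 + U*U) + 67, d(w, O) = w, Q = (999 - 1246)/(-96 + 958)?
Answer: -7329833/862 ≈ -8503.3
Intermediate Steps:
Q = -247/862 ≈ -0.28654
Y(U) = 67 + 2*U**2 (Y(U) = (U**2 + U**2) + 67 = 2*U**2 + 67 = 67 + 2*U**2)
o = 237665/862 (o = (20 + 3)*12 - 247/862 = 23*12 - 247/862 = 276 - 247/862 = 237665/862 ≈ 275.71)
o - Y(-66) = 237665/862 - (67 + 2*(-66)**2) = 237665/862 - (67 + 2*4356) = 237665/862 - (67 + 8712) = 237665/862 - 1*8779 = 237665/862 - 8779 = -7329833/862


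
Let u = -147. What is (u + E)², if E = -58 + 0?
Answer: 42025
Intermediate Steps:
E = -58
(u + E)² = (-147 - 58)² = (-205)² = 42025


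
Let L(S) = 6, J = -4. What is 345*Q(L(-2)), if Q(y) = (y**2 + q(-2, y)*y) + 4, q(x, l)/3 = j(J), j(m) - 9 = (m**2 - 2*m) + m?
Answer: 193890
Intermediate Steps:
j(m) = 9 + m**2 - m (j(m) = 9 + ((m**2 - 2*m) + m) = 9 + (m**2 - m) = 9 + m**2 - m)
q(x, l) = 87 (q(x, l) = 3*(9 + (-4)**2 - 1*(-4)) = 3*(9 + 16 + 4) = 3*29 = 87)
Q(y) = 4 + y**2 + 87*y (Q(y) = (y**2 + 87*y) + 4 = 4 + y**2 + 87*y)
345*Q(L(-2)) = 345*(4 + 6**2 + 87*6) = 345*(4 + 36 + 522) = 345*562 = 193890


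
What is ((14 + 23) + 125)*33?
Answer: 5346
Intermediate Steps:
((14 + 23) + 125)*33 = (37 + 125)*33 = 162*33 = 5346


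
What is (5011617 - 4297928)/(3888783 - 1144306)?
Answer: 713689/2744477 ≈ 0.26005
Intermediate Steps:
(5011617 - 4297928)/(3888783 - 1144306) = 713689/2744477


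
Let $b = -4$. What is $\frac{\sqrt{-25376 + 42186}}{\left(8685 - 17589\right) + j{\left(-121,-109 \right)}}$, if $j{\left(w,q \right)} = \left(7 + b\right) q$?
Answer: $- \frac{41 \sqrt{10}}{9231} \approx -0.014045$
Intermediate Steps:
$j{\left(w,q \right)} = 3 q$ ($j{\left(w,q \right)} = \left(7 - 4\right) q = 3 q$)
$\frac{\sqrt{-25376 + 42186}}{\left(8685 - 17589\right) + j{\left(-121,-109 \right)}} = \frac{\sqrt{-25376 + 42186}}{\left(8685 - 17589\right) + 3 \left(-109\right)} = \frac{\sqrt{16810}}{\left(8685 - 17589\right) - 327} = \frac{41 \sqrt{10}}{-8904 - 327} = \frac{41 \sqrt{10}}{-9231} = 41 \sqrt{10} \left(- \frac{1}{9231}\right) = - \frac{41 \sqrt{10}}{9231}$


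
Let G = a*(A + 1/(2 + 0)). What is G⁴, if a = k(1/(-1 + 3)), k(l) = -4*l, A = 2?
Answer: 625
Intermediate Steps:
a = -2 (a = -4/(-1 + 3) = -4/2 = -4*½ = -2)
G = -5 (G = -2*(2 + 1/(2 + 0)) = -2*(2 + 1/2) = -2*(2 + ½) = -2*5/2 = -5)
G⁴ = (-5)⁴ = 625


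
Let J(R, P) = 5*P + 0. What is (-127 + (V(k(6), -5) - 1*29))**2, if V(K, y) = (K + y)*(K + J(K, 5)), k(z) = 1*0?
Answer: 78961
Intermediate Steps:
J(R, P) = 5*P
k(z) = 0
V(K, y) = (25 + K)*(K + y) (V(K, y) = (K + y)*(K + 5*5) = (K + y)*(K + 25) = (K + y)*(25 + K) = (25 + K)*(K + y))
(-127 + (V(k(6), -5) - 1*29))**2 = (-127 + ((0**2 + 25*0 + 25*(-5) + 0*(-5)) - 1*29))**2 = (-127 + ((0 + 0 - 125 + 0) - 29))**2 = (-127 + (-125 - 29))**2 = (-127 - 154)**2 = (-281)**2 = 78961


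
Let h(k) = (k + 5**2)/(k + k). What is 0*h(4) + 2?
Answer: 2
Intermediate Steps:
h(k) = (25 + k)/(2*k) (h(k) = (k + 25)/((2*k)) = (25 + k)*(1/(2*k)) = (25 + k)/(2*k))
0*h(4) + 2 = 0*((1/2)*(25 + 4)/4) + 2 = 0*((1/2)*(1/4)*29) + 2 = 0*(29/8) + 2 = 0 + 2 = 2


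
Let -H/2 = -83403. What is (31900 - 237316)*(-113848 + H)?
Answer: -10878420528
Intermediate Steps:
H = 166806 (H = -2*(-83403) = 166806)
(31900 - 237316)*(-113848 + H) = (31900 - 237316)*(-113848 + 166806) = -205416*52958 = -10878420528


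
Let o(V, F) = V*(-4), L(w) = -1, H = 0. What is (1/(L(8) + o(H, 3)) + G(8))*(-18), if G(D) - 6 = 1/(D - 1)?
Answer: -648/7 ≈ -92.571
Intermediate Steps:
o(V, F) = -4*V
G(D) = 6 + 1/(-1 + D) (G(D) = 6 + 1/(D - 1) = 6 + 1/(-1 + D))
(1/(L(8) + o(H, 3)) + G(8))*(-18) = (1/(-1 - 4*0) + (-5 + 6*8)/(-1 + 8))*(-18) = (1/(-1 + 0) + (-5 + 48)/7)*(-18) = (1/(-1) + (1/7)*43)*(-18) = (-1 + 43/7)*(-18) = (36/7)*(-18) = -648/7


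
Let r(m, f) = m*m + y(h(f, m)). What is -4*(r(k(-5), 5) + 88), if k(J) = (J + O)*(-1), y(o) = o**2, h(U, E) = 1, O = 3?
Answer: -372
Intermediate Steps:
k(J) = -3 - J (k(J) = (J + 3)*(-1) = (3 + J)*(-1) = -3 - J)
r(m, f) = 1 + m**2 (r(m, f) = m*m + 1**2 = m**2 + 1 = 1 + m**2)
-4*(r(k(-5), 5) + 88) = -4*((1 + (-3 - 1*(-5))**2) + 88) = -4*((1 + (-3 + 5)**2) + 88) = -4*((1 + 2**2) + 88) = -4*((1 + 4) + 88) = -4*(5 + 88) = -4*93 = -372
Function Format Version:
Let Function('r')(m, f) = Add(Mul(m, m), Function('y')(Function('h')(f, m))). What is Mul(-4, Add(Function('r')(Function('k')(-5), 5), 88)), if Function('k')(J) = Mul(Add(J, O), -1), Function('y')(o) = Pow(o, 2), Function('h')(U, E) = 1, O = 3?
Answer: -372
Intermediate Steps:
Function('k')(J) = Add(-3, Mul(-1, J)) (Function('k')(J) = Mul(Add(J, 3), -1) = Mul(Add(3, J), -1) = Add(-3, Mul(-1, J)))
Function('r')(m, f) = Add(1, Pow(m, 2)) (Function('r')(m, f) = Add(Mul(m, m), Pow(1, 2)) = Add(Pow(m, 2), 1) = Add(1, Pow(m, 2)))
Mul(-4, Add(Function('r')(Function('k')(-5), 5), 88)) = Mul(-4, Add(Add(1, Pow(Add(-3, Mul(-1, -5)), 2)), 88)) = Mul(-4, Add(Add(1, Pow(Add(-3, 5), 2)), 88)) = Mul(-4, Add(Add(1, Pow(2, 2)), 88)) = Mul(-4, Add(Add(1, 4), 88)) = Mul(-4, Add(5, 88)) = Mul(-4, 93) = -372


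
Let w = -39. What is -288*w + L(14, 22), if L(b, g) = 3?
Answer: 11235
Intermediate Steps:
-288*w + L(14, 22) = -288*(-39) + 3 = 11232 + 3 = 11235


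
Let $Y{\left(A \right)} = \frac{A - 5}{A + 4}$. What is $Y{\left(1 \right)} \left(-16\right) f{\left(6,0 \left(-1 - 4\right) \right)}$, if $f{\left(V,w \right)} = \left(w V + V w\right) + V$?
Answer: $\frac{384}{5} \approx 76.8$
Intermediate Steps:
$f{\left(V,w \right)} = V + 2 V w$ ($f{\left(V,w \right)} = \left(V w + V w\right) + V = 2 V w + V = V + 2 V w$)
$Y{\left(A \right)} = \frac{-5 + A}{4 + A}$
$Y{\left(1 \right)} \left(-16\right) f{\left(6,0 \left(-1 - 4\right) \right)} = \frac{-5 + 1}{4 + 1} \left(-16\right) 6 \left(1 + 2 \cdot 0 \left(-1 - 4\right)\right) = \frac{1}{5} \left(-4\right) \left(-16\right) 6 \left(1 + 2 \cdot 0 \left(-5\right)\right) = \frac{1}{5} \left(-4\right) \left(-16\right) 6 \left(1 + 2 \cdot 0\right) = \left(- \frac{4}{5}\right) \left(-16\right) 6 \left(1 + 0\right) = \frac{64 \cdot 6 \cdot 1}{5} = \frac{64}{5} \cdot 6 = \frac{384}{5}$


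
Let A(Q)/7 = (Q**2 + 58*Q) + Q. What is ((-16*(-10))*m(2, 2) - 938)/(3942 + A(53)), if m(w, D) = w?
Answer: -309/22747 ≈ -0.013584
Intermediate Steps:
A(Q) = 7*Q**2 + 413*Q (A(Q) = 7*((Q**2 + 58*Q) + Q) = 7*(Q**2 + 59*Q) = 7*Q**2 + 413*Q)
((-16*(-10))*m(2, 2) - 938)/(3942 + A(53)) = (-16*(-10)*2 - 938)/(3942 + 7*53*(59 + 53)) = (160*2 - 938)/(3942 + 7*53*112) = (320 - 938)/(3942 + 41552) = -618/45494 = -618*1/45494 = -309/22747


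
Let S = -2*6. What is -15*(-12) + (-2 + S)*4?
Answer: 124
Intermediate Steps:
S = -12
-15*(-12) + (-2 + S)*4 = -15*(-12) + (-2 - 12)*4 = 180 - 14*4 = 180 - 56 = 124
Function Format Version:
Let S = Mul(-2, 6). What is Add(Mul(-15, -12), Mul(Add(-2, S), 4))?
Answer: 124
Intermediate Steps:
S = -12
Add(Mul(-15, -12), Mul(Add(-2, S), 4)) = Add(Mul(-15, -12), Mul(Add(-2, -12), 4)) = Add(180, Mul(-14, 4)) = Add(180, -56) = 124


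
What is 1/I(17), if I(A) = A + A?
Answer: 1/34 ≈ 0.029412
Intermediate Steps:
I(A) = 2*A
1/I(17) = 1/(2*17) = 1/34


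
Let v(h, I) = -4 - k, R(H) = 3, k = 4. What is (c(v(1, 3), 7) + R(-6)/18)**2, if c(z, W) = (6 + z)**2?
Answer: 625/36 ≈ 17.361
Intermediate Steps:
v(h, I) = -8 (v(h, I) = -4 - 1*4 = -4 - 4 = -8)
(c(v(1, 3), 7) + R(-6)/18)**2 = ((6 - 8)**2 + 3/18)**2 = ((-2)**2 + 3*(1/18))**2 = (4 + 1/6)**2 = (25/6)**2 = 625/36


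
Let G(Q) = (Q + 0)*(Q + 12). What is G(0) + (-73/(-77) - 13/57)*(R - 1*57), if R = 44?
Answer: -41080/4389 ≈ -9.3598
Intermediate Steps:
G(Q) = Q*(12 + Q)
G(0) + (-73/(-77) - 13/57)*(R - 1*57) = 0*(12 + 0) + (-73/(-77) - 13/57)*(44 - 1*57) = 0*12 + (-73*(-1/77) - 13*1/57)*(44 - 57) = 0 + (73/77 - 13/57)*(-13) = 0 + (3160/4389)*(-13) = 0 - 41080/4389 = -41080/4389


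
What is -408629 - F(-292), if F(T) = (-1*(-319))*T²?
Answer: -27607845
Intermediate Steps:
F(T) = 319*T²
-408629 - F(-292) = -408629 - 319*(-292)² = -408629 - 319*85264 = -408629 - 1*27199216 = -408629 - 27199216 = -27607845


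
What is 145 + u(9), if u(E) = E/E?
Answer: 146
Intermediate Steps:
u(E) = 1
145 + u(9) = 145 + 1 = 146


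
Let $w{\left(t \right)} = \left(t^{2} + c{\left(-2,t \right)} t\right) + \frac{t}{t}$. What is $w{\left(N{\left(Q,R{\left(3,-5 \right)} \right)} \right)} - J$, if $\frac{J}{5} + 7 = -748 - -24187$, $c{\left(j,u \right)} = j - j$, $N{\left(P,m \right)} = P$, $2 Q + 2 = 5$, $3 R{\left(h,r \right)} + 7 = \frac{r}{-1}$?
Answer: $- \frac{468627}{4} \approx -1.1716 \cdot 10^{5}$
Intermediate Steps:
$R{\left(h,r \right)} = - \frac{7}{3} - \frac{r}{3}$ ($R{\left(h,r \right)} = - \frac{7}{3} + \frac{r \frac{1}{-1}}{3} = - \frac{7}{3} + \frac{r \left(-1\right)}{3} = - \frac{7}{3} + \frac{\left(-1\right) r}{3} = - \frac{7}{3} - \frac{r}{3}$)
$Q = \frac{3}{2}$ ($Q = -1 + \frac{1}{2} \cdot 5 = -1 + \frac{5}{2} = \frac{3}{2} \approx 1.5$)
$c{\left(j,u \right)} = 0$
$w{\left(t \right)} = 1 + t^{2}$ ($w{\left(t \right)} = \left(t^{2} + 0 t\right) + \frac{t}{t} = \left(t^{2} + 0\right) + 1 = t^{2} + 1 = 1 + t^{2}$)
$J = 117160$ ($J = -35 + 5 \left(-748 - -24187\right) = -35 + 5 \left(-748 + 24187\right) = -35 + 5 \cdot 23439 = -35 + 117195 = 117160$)
$w{\left(N{\left(Q,R{\left(3,-5 \right)} \right)} \right)} - J = \left(1 + \left(\frac{3}{2}\right)^{2}\right) - 117160 = \left(1 + \frac{9}{4}\right) - 117160 = \frac{13}{4} - 117160 = - \frac{468627}{4}$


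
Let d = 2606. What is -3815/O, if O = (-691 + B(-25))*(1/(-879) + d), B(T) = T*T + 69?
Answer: -159685/327239 ≈ -0.48798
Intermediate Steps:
B(T) = 69 + T² (B(T) = T² + 69 = 69 + T²)
O = 2290673/293 (O = (-691 + (69 + (-25)²))*(1/(-879) + 2606) = (-691 + (69 + 625))*(-1/879 + 2606) = (-691 + 694)*(2290673/879) = 3*(2290673/879) = 2290673/293 ≈ 7818.0)
-3815/O = -3815/2290673/293 = -3815*293/2290673 = -159685/327239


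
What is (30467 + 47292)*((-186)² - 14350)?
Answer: 1574308714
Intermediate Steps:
(30467 + 47292)*((-186)² - 14350) = 77759*(34596 - 14350) = 77759*20246 = 1574308714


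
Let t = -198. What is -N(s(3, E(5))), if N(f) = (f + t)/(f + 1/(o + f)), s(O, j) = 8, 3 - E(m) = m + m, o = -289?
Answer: 53390/2247 ≈ 23.761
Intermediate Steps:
E(m) = 3 - 2*m (E(m) = 3 - (m + m) = 3 - 2*m)
N(f) = (-198 + f)/(f + 1/(-289 + f)) (N(f) = (f - 198)/(f + 1/(-289 + f)) = (-198 + f)/(f + 1/(-289 + f)))
-N(s(3, E(5))) = -(57222 + 8**2 - 487*8)/(1 + 8**2 - 289*8) = -(57222 + 64 - 3896)/(1 + 64 - 2312) = -53390/(-2247) = -(-1)*53390/2247 = -1*(-53390/2247) = 53390/2247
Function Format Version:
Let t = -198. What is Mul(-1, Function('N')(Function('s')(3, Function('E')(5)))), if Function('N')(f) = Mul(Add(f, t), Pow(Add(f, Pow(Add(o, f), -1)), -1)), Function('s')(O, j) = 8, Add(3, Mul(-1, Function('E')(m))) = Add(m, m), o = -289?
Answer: Rational(53390, 2247) ≈ 23.761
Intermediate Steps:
Function('E')(m) = Add(3, Mul(-2, m)) (Function('E')(m) = Add(3, Mul(-1, Add(m, m))) = Add(3, Mul(-1, Mul(2, m))) = Add(3, Mul(-2, m)))
Function('N')(f) = Mul(Pow(Add(f, Pow(Add(-289, f), -1)), -1), Add(-198, f)) (Function('N')(f) = Mul(Add(f, -198), Pow(Add(f, Pow(Add(-289, f), -1)), -1)) = Mul(Add(-198, f), Pow(Add(f, Pow(Add(-289, f), -1)), -1)) = Mul(Pow(Add(f, Pow(Add(-289, f), -1)), -1), Add(-198, f)))
Mul(-1, Function('N')(Function('s')(3, Function('E')(5)))) = Mul(-1, Mul(Pow(Add(1, Pow(8, 2), Mul(-289, 8)), -1), Add(57222, Pow(8, 2), Mul(-487, 8)))) = Mul(-1, Mul(Pow(Add(1, 64, -2312), -1), Add(57222, 64, -3896))) = Mul(-1, Mul(Pow(-2247, -1), 53390)) = Mul(-1, Mul(Rational(-1, 2247), 53390)) = Mul(-1, Rational(-53390, 2247)) = Rational(53390, 2247)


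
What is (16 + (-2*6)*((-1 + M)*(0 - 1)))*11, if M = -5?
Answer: -616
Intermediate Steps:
(16 + (-2*6)*((-1 + M)*(0 - 1)))*11 = (16 + (-2*6)*((-1 - 5)*(0 - 1)))*11 = (16 - (-72)*(-1))*11 = (16 - 12*6)*11 = (16 - 72)*11 = -56*11 = -616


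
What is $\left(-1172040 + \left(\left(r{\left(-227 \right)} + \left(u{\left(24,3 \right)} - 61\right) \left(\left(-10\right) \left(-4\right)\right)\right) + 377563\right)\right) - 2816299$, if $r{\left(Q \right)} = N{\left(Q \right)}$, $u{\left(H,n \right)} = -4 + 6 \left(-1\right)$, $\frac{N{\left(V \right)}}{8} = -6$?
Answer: $-3613664$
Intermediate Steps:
$N{\left(V \right)} = -48$ ($N{\left(V \right)} = 8 \left(-6\right) = -48$)
$u{\left(H,n \right)} = -10$ ($u{\left(H,n \right)} = -4 - 6 = -10$)
$r{\left(Q \right)} = -48$
$\left(-1172040 + \left(\left(r{\left(-227 \right)} + \left(u{\left(24,3 \right)} - 61\right) \left(\left(-10\right) \left(-4\right)\right)\right) + 377563\right)\right) - 2816299 = \left(-1172040 + \left(\left(-48 + \left(-10 - 61\right) \left(\left(-10\right) \left(-4\right)\right)\right) + 377563\right)\right) - 2816299 = \left(-1172040 + \left(\left(-48 - 2840\right) + 377563\right)\right) - 2816299 = \left(-1172040 + \left(-2888 + 377563\right)\right) - 2816299 = \left(-1172040 + 374675\right) - 2816299 = -797365 - 2816299 = -3613664$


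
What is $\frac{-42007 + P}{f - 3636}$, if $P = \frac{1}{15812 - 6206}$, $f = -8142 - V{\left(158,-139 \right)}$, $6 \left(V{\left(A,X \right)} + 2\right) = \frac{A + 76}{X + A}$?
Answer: $\frac{7666865579}{2149659498} \approx 3.5665$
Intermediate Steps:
$V{\left(A,X \right)} = -2 + \frac{76 + A}{6 \left(A + X\right)}$ ($V{\left(A,X \right)} = -2 + \frac{\left(A + 76\right) \frac{1}{X + A}}{6} = -2 + \frac{\left(76 + A\right) \frac{1}{A + X}}{6} = -2 + \frac{\frac{1}{A + X} \left(76 + A\right)}{6} = -2 + \frac{76 + A}{6 \left(A + X\right)}$)
$f = - \frac{154699}{19}$ ($f = -8142 - \frac{76 - -1668 - 1738}{6 \left(158 - 139\right)} = -8142 - \frac{76 + 1668 - 1738}{6 \cdot 19} = -8142 - \frac{1}{6} \cdot \frac{1}{19} \cdot 6 = -8142 - \frac{1}{19} = - \frac{154699}{19} \approx -8142.1$)
$P = \frac{1}{9606} \approx 0.0001041$
$\frac{-42007 + P}{f - 3636} = \frac{-42007 + \frac{1}{9606}}{- \frac{154699}{19} - 3636} = - \frac{403519241}{9606 \left(- \frac{223783}{19}\right)} = \left(- \frac{403519241}{9606}\right) \left(- \frac{19}{223783}\right) = \frac{7666865579}{2149659498}$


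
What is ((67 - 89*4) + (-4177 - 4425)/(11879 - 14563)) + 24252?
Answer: 2923877/122 ≈ 23966.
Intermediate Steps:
((67 - 89*4) + (-4177 - 4425)/(11879 - 14563)) + 24252 = ((67 - 356) - 8602/(-2684)) + 24252 = (-289 - 8602*(-1/2684)) + 24252 = (-289 + 391/122) + 24252 = -34867/122 + 24252 = 2923877/122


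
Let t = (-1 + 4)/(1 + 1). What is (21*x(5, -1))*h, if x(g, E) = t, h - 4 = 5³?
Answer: 8127/2 ≈ 4063.5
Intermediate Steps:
h = 129 (h = 4 + 5³ = 4 + 125 = 129)
t = 3/2 ≈ 1.5000
x(g, E) = 3/2
(21*x(5, -1))*h = (21*(3/2))*129 = (63/2)*129 = 8127/2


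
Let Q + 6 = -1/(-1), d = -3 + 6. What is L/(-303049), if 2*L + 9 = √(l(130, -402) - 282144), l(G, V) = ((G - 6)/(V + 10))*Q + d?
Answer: 9/606098 - I*√55299326/8485372 ≈ 1.4849e-5 - 0.00087637*I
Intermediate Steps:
d = 3
Q = -5 (Q = -6 - 1/(-1) = -6 - 1*(-1) = -6 + 1 = -5)
l(G, V) = 3 - 5*(-6 + G)/(10 + V) (l(G, V) = ((G - 6)/(V + 10))*(-5) + 3 = ((-6 + G)/(10 + V))*(-5) + 3 = -5*(-6 + G)/(10 + V) + 3 = 3 - 5*(-6 + G)/(10 + V))
L = -9/2 + I*√55299326/28 (L = -9/2 + √((60 - 5*130 + 3*(-402))/(10 - 402) - 282144)/2 = -9/2 + √((60 - 650 - 1206)/(-392) - 282144)/2 = -9/2 + √(-1/392*(-1796) - 282144)/2 = -9/2 + √(449/98 - 282144)/2 = -9/2 + √(-27649663/98)/2 = -9/2 + (I*√55299326/14)/2 = -9/2 + I*√55299326/28 ≈ -4.5 + 265.58*I)
L/(-303049) = (-9/2 + I*√55299326/28)/(-303049) = (-9/2 + I*√55299326/28)*(-1/303049) = 9/606098 - I*√55299326/8485372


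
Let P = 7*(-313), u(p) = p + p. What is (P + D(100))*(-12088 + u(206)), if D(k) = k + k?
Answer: 23246916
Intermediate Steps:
u(p) = 2*p
D(k) = 2*k
P = -2191
(P + D(100))*(-12088 + u(206)) = (-2191 + 2*100)*(-12088 + 2*206) = (-2191 + 200)*(-12088 + 412) = -1991*(-11676) = 23246916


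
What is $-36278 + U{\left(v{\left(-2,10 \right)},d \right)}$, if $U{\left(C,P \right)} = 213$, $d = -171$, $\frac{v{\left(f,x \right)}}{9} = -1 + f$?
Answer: $-36065$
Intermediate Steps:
$v{\left(f,x \right)} = -9 + 9 f$ ($v{\left(f,x \right)} = 9 \left(-1 + f\right) = -9 + 9 f$)
$-36278 + U{\left(v{\left(-2,10 \right)},d \right)} = -36278 + 213 = -36065$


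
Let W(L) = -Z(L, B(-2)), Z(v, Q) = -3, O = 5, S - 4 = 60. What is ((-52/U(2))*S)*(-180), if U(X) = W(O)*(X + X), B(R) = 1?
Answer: 49920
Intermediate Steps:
S = 64 (S = 4 + 60 = 64)
W(L) = 3 (W(L) = -1*(-3) = 3)
U(X) = 6*X (U(X) = 3*(X + X) = 3*(2*X) = 6*X)
((-52/U(2))*S)*(-180) = (-52/(6*2)*64)*(-180) = (-52/12*64)*(-180) = (-52*1/12*64)*(-180) = -13/3*64*(-180) = -832/3*(-180) = 49920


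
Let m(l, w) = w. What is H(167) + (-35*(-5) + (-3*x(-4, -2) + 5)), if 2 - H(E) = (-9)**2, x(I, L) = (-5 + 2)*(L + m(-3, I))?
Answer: 47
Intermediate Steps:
x(I, L) = -3*I - 3*L (x(I, L) = (-5 + 2)*(L + I) = -3*(I + L) = -3*I - 3*L)
H(E) = -79 (H(E) = 2 - 1*(-9)**2 = 2 - 1*81 = 2 - 81 = -79)
H(167) + (-35*(-5) + (-3*x(-4, -2) + 5)) = -79 + (-35*(-5) + (-3*(-3*(-4) - 3*(-2)) + 5)) = -79 + (175 + (-3*(12 + 6) + 5)) = -79 + (175 + (-3*18 + 5)) = -79 + (175 + (-54 + 5)) = -79 + (175 - 49) = -79 + 126 = 47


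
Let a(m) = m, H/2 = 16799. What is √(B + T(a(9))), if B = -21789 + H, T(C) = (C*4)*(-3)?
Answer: √11701 ≈ 108.17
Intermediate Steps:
H = 33598 (H = 2*16799 = 33598)
T(C) = -12*C (T(C) = (4*C)*(-3) = -12*C)
B = 11809 (B = -21789 + 33598 = 11809)
√(B + T(a(9))) = √(11809 - 12*9) = √(11809 - 108) = √11701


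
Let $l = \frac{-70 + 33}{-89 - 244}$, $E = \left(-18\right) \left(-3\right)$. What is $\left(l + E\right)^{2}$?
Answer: $\frac{237169}{81} \approx 2928.0$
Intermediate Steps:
$E = 54$
$l = \frac{1}{9}$ ($l = - \frac{37}{-333} = \left(-37\right) \left(- \frac{1}{333}\right) = \frac{1}{9} \approx 0.11111$)
$\left(l + E\right)^{2} = \left(\frac{1}{9} + 54\right)^{2} = \left(\frac{487}{9}\right)^{2} = \frac{237169}{81}$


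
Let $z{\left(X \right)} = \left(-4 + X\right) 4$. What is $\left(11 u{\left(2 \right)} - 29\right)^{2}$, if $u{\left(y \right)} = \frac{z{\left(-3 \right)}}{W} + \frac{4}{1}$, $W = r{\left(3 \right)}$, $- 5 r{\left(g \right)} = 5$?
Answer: $104329$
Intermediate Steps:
$r{\left(g \right)} = -1$ ($r{\left(g \right)} = \left(- \frac{1}{5}\right) 5 = -1$)
$W = -1$
$z{\left(X \right)} = -16 + 4 X$
$u{\left(y \right)} = 32$ ($u{\left(y \right)} = \frac{-16 + 4 \left(-3\right)}{-1} + \frac{4}{1} = \left(-16 - 12\right) \left(-1\right) + 4 \cdot 1 = \left(-28\right) \left(-1\right) + 4 = 28 + 4 = 32$)
$\left(11 u{\left(2 \right)} - 29\right)^{2} = \left(11 \cdot 32 - 29\right)^{2} = \left(352 - 29\right)^{2} = 323^{2} = 104329$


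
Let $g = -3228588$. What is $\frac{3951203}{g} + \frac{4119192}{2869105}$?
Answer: $\frac{1962757577581}{9263157973740} \approx 0.21189$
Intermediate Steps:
$\frac{3951203}{g} + \frac{4119192}{2869105} = \frac{3951203}{-3228588} + \frac{4119192}{2869105} = 3951203 \left(- \frac{1}{3228588}\right) + 4119192 \cdot \frac{1}{2869105} = - \frac{3951203}{3228588} + \frac{4119192}{2869105} = \frac{1962757577581}{9263157973740}$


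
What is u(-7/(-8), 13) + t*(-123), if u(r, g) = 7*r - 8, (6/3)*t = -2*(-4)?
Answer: -3951/8 ≈ -493.88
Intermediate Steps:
t = 4 (t = (-2*(-4))/2 = (½)*8 = 4)
u(r, g) = -8 + 7*r
u(-7/(-8), 13) + t*(-123) = (-8 + 7*(-7/(-8))) + 4*(-123) = (-8 + 7*(-7*(-⅛))) - 492 = (-8 + 7*(7/8)) - 492 = (-8 + 49/8) - 492 = -15/8 - 492 = -3951/8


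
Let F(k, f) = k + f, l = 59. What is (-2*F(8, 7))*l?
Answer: -1770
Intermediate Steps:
F(k, f) = f + k
(-2*F(8, 7))*l = -2*(7 + 8)*59 = -2*15*59 = -30*59 = -1770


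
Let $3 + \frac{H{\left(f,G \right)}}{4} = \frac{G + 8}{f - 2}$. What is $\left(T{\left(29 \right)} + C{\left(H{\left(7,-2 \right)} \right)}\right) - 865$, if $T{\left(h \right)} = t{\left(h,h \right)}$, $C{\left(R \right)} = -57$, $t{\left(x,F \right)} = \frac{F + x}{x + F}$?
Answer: $-921$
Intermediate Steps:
$t{\left(x,F \right)} = 1$ ($t{\left(x,F \right)} = \frac{F + x}{F + x} = 1$)
$H{\left(f,G \right)} = -12 + \frac{4 \left(8 + G\right)}{-2 + f}$ ($H{\left(f,G \right)} = -12 + 4 \frac{G + 8}{f - 2} = -12 + 4 \frac{8 + G}{-2 + f} = -12 + \frac{4 \left(8 + G\right)}{-2 + f}$)
$T{\left(h \right)} = 1$
$\left(T{\left(29 \right)} + C{\left(H{\left(7,-2 \right)} \right)}\right) - 865 = \left(1 - 57\right) - 865 = -56 - 865 = -921$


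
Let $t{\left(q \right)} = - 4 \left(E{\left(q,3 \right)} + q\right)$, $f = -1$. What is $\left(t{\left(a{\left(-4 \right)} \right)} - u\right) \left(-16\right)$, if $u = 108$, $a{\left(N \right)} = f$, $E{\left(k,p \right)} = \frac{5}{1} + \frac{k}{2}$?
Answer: $1952$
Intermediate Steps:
$E{\left(k,p \right)} = 5 + \frac{k}{2}$ ($E{\left(k,p \right)} = 5 \cdot 1 + k \frac{1}{2} = 5 + \frac{k}{2}$)
$a{\left(N \right)} = -1$
$t{\left(q \right)} = -20 - 6 q$ ($t{\left(q \right)} = - 4 \left(\left(5 + \frac{q}{2}\right) + q\right) = - 4 \left(5 + \frac{3 q}{2}\right) = -20 - 6 q$)
$\left(t{\left(a{\left(-4 \right)} \right)} - u\right) \left(-16\right) = \left(\left(-20 - -6\right) - 108\right) \left(-16\right) = \left(\left(-20 + 6\right) - 108\right) \left(-16\right) = \left(-14 - 108\right) \left(-16\right) = \left(-122\right) \left(-16\right) = 1952$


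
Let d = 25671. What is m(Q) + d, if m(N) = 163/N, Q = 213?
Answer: 5468086/213 ≈ 25672.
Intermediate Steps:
m(Q) + d = 163/213 + 25671 = 5468086/213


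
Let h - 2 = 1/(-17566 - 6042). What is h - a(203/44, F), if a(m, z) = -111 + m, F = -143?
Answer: 28146627/259688 ≈ 108.39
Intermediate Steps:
h = 47215/23608 (h = 2 + 1/(-17566 - 6042) = 2 + 1/(-23608) = 2 - 1/23608 = 47215/23608 ≈ 2.0000)
h - a(203/44, F) = 47215/23608 - (-111 + 203/44) = 47215/23608 - 1*(-4681/44) = 47215/23608 + 4681/44 = 28146627/259688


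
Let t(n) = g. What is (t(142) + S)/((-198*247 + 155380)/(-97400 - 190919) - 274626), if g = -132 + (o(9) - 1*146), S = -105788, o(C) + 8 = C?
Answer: 30580554735/79180000168 ≈ 0.38622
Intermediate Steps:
o(C) = -8 + C
g = -277 (g = -132 + ((-8 + 9) - 1*146) = -132 + (1 - 146) = -132 - 145 = -277)
t(n) = -277
(t(142) + S)/((-198*247 + 155380)/(-97400 - 190919) - 274626) = (-277 - 105788)/((-198*247 + 155380)/(-97400 - 190919) - 274626) = -106065/((-48906 + 155380)/(-288319) - 274626) = -106065/(106474*(-1/288319) - 274626) = -106065/(-106474/288319 - 274626) = -106065/(-79180000168/288319) = -106065*(-288319/79180000168) = 30580554735/79180000168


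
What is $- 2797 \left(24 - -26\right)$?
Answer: $-139850$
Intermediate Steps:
$- 2797 \left(24 - -26\right) = - 2797 \left(24 + 26\right) = \left(-2797\right) 50 = -139850$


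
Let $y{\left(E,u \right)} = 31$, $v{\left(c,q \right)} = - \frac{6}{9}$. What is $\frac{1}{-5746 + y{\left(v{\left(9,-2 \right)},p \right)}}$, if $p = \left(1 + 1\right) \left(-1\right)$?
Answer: $- \frac{1}{5715} \approx -0.00017498$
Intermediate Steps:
$v{\left(c,q \right)} = - \frac{2}{3}$ ($v{\left(c,q \right)} = \left(-6\right) \frac{1}{9} = - \frac{2}{3}$)
$p = -2$ ($p = 2 \left(-1\right) = -2$)
$\frac{1}{-5746 + y{\left(v{\left(9,-2 \right)},p \right)}} = \frac{1}{-5746 + 31} = \frac{1}{-5715} = - \frac{1}{5715}$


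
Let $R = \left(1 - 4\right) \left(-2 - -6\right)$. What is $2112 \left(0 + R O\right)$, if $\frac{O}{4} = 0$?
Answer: $0$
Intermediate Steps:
$O = 0$ ($O = 4 \cdot 0 = 0$)
$R = -12$ ($R = - 3 \left(-2 + 6\right) = \left(-3\right) 4 = -12$)
$2112 \left(0 + R O\right) = 2112 \left(0 - 0\right) = 2112 \left(0 + 0\right) = 2112 \cdot 0 = 0$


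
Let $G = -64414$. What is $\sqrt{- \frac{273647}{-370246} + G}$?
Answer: $\frac{i \sqrt{8829905105930462}}{370246} \approx 253.8 i$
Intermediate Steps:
$\sqrt{- \frac{273647}{-370246} + G} = \sqrt{- \frac{273647}{-370246} - 64414} = \sqrt{\left(-273647\right) \left(- \frac{1}{370246}\right) - 64414} = \sqrt{\frac{273647}{370246} - 64414} = \sqrt{- \frac{23848752197}{370246}} = \frac{i \sqrt{8829905105930462}}{370246}$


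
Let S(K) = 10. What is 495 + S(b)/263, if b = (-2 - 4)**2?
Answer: 130195/263 ≈ 495.04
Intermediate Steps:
b = 36 (b = (-6)**2 = 36)
495 + S(b)/263 = 495 + 10/263 = 130195/263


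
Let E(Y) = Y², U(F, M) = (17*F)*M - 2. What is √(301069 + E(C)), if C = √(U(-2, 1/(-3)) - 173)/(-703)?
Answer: 14*√6832240221/2109 ≈ 548.70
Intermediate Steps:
U(F, M) = -2 + 17*F*M (U(F, M) = 17*F*M - 2 = -2 + 17*F*M)
C = -I*√1473/2109 (C = √((-2 + 17*(-2)/(-3)) - 173)/(-703) = √((-2 + 17*(-2)*(-⅓)) - 173)*(-1/703) = √((-2 + 34/3) - 173)*(-1/703) = √(28/3 - 173)*(-1/703) = √(-491/3)*(-1/703) = (I*√1473/3)*(-1/703) = -I*√1473/2109 ≈ -0.018198*I)
√(301069 + E(C)) = √(301069 + (-I*√1473/2109)²) = √(301069 - 491/1482627) = √(446373027772/1482627) = 14*√6832240221/2109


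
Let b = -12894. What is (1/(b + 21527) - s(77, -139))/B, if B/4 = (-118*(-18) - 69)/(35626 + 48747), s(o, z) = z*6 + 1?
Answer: 60675071117/7096326 ≈ 8550.2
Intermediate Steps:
s(o, z) = 1 + 6*z (s(o, z) = 6*z + 1 = 1 + 6*z)
B = 8220/84373 (B = 4*((-118*(-18) - 69)/(35626 + 48747)) = 4*((2124 - 69)/84373) = 4*(2055*(1/84373)) = 4*(2055/84373) = 8220/84373 ≈ 0.097425)
(1/(b + 21527) - s(77, -139))/B = (1/(-12894 + 21527) - (1 + 6*(-139)))/(8220/84373) = (1/8633 - (1 - 834))*(84373/8220) = (1/8633 - 1*(-833))*(84373/8220) = (1/8633 + 833)*(84373/8220) = (7191290/8633)*(84373/8220) = 60675071117/7096326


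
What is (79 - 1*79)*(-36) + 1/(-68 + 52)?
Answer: -1/16 ≈ -0.062500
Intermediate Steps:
(79 - 1*79)*(-36) + 1/(-68 + 52) = (79 - 79)*(-36) + 1/(-16) = 0*(-36) - 1/16 = 0 - 1/16 = -1/16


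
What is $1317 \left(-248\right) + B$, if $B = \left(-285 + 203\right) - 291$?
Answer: $-326989$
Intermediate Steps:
$B = -373$ ($B = -82 - 291 = -373$)
$1317 \left(-248\right) + B = 1317 \left(-248\right) - 373 = -326616 - 373 = -326989$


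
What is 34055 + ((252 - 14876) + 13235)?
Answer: 32666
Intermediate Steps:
34055 + ((252 - 14876) + 13235) = 34055 + (-14624 + 13235) = 34055 - 1389 = 32666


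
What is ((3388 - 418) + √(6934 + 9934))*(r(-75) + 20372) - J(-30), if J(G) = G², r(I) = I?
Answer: 60281190 + 40594*√4217 ≈ 6.2917e+7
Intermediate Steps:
((3388 - 418) + √(6934 + 9934))*(r(-75) + 20372) - J(-30) = ((3388 - 418) + √(6934 + 9934))*(-75 + 20372) - 1*(-30)² = (2970 + √16868)*20297 - 1*900 = (2970 + 2*√4217)*20297 - 900 = (60282090 + 40594*√4217) - 900 = 60281190 + 40594*√4217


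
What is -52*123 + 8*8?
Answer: -6332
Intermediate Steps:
-52*123 + 8*8 = -6396 + 64 = -6332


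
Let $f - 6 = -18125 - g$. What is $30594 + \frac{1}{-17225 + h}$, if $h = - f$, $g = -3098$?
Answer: $\frac{67429175}{2204} \approx 30594.0$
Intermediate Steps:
$f = -15021$ ($f = 6 - 15027 = -15021$)
$h = 15021$ ($h = \left(-1\right) \left(-15021\right) = 15021$)
$30594 + \frac{1}{-17225 + h} = 30594 + \frac{1}{-17225 + 15021} = 30594 + \frac{1}{-2204} = 30594 - \frac{1}{2204} = \frac{67429175}{2204}$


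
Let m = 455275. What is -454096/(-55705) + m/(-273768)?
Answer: 98955859853/15250246440 ≈ 6.4888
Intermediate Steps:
-454096/(-55705) + m/(-273768) = -454096/(-55705) + 455275/(-273768) = -454096*(-1/55705) + 455275*(-1/273768) = 454096/55705 - 455275/273768 = 98955859853/15250246440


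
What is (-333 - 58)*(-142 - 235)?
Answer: 147407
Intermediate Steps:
(-333 - 58)*(-142 - 235) = -391*(-377) = 147407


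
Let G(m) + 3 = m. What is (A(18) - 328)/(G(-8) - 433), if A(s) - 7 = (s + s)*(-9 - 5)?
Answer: 275/148 ≈ 1.8581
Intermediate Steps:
G(m) = -3 + m
A(s) = 7 - 28*s (A(s) = 7 + (s + s)*(-9 - 5) = 7 + (2*s)*(-14) = 7 - 28*s)
(A(18) - 328)/(G(-8) - 433) = ((7 - 28*18) - 328)/((-3 - 8) - 433) = ((7 - 504) - 328)/(-11 - 433) = (-497 - 328)/(-444) = -825*(-1/444) = 275/148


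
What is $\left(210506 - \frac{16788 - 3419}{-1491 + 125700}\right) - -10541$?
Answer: $\frac{27456013454}{124209} \approx 2.2105 \cdot 10^{5}$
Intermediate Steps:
$\left(210506 - \frac{16788 - 3419}{-1491 + 125700}\right) - -10541 = \left(210506 - \frac{13369}{124209}\right) + 10541 = \frac{26146726385}{124209} + 10541 = \frac{27456013454}{124209}$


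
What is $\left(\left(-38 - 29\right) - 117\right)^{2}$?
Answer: $33856$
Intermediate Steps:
$\left(\left(-38 - 29\right) - 117\right)^{2} = \left(-67 - 117\right)^{2} = \left(-184\right)^{2} = 33856$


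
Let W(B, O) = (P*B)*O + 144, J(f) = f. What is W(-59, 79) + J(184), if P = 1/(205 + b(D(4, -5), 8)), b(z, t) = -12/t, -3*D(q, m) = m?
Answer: 124174/407 ≈ 305.10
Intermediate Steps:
D(q, m) = -m/3
P = 2/407 (P = 1/(205 - 12/8) = 1/(205 - 12*1/8) = 1/(205 - 3/2) = 1/(407/2) = 2/407 ≈ 0.0049140)
W(B, O) = 144 + 2*B*O/407 (W(B, O) = (2*B/407)*O + 144 = 2*B*O/407 + 144 = 144 + 2*B*O/407)
W(-59, 79) + J(184) = (144 + (2/407)*(-59)*79) + 184 = (144 - 9322/407) + 184 = 49286/407 + 184 = 124174/407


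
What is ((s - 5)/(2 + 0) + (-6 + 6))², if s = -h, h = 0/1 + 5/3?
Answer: 100/9 ≈ 11.111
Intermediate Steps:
h = 5/3 (h = 0*1 + 5*(⅓) = 0 + 5/3 = 5/3 ≈ 1.6667)
s = -5/3 (s = -1*5/3 = -5/3 ≈ -1.6667)
((s - 5)/(2 + 0) + (-6 + 6))² = ((-5/3 - 5)/(2 + 0) + (-6 + 6))² = (-20/3/2 + 0)² = (-20/3*½ + 0)² = (-10/3 + 0)² = (-10/3)² = 100/9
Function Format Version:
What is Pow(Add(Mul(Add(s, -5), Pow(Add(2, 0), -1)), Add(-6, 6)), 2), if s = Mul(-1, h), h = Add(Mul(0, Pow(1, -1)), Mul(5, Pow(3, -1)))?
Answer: Rational(100, 9) ≈ 11.111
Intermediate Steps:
h = Rational(5, 3) (h = Add(Mul(0, 1), Mul(5, Rational(1, 3))) = Add(0, Rational(5, 3)) = Rational(5, 3) ≈ 1.6667)
s = Rational(-5, 3) (s = Mul(-1, Rational(5, 3)) = Rational(-5, 3) ≈ -1.6667)
Pow(Add(Mul(Add(s, -5), Pow(Add(2, 0), -1)), Add(-6, 6)), 2) = Pow(Add(Mul(Add(Rational(-5, 3), -5), Pow(Add(2, 0), -1)), Add(-6, 6)), 2) = Pow(Add(Mul(Rational(-20, 3), Pow(2, -1)), 0), 2) = Pow(Add(Mul(Rational(-20, 3), Rational(1, 2)), 0), 2) = Pow(Add(Rational(-10, 3), 0), 2) = Pow(Rational(-10, 3), 2) = Rational(100, 9)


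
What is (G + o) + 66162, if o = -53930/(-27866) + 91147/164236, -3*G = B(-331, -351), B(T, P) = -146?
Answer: 454546738667489/6864900564 ≈ 66213.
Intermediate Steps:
G = 146/3 (G = -⅓*(-146) = 146/3 ≈ 48.667)
o = 5698574891/2288300188 (o = -53930*(-1/27866) + 91147*(1/164236) = 26965/13933 + 91147/164236 = 5698574891/2288300188 ≈ 2.4903)
(G + o) + 66162 = (146/3 + 5698574891/2288300188) + 66162 = 351187552121/6864900564 + 66162 = 454546738667489/6864900564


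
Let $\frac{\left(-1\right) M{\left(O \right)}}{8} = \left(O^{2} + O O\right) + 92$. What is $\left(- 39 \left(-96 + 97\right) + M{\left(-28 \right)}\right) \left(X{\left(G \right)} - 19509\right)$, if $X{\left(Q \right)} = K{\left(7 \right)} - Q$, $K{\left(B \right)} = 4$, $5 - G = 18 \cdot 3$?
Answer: $259134464$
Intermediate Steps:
$G = -49$ ($G = 5 - 18 \cdot 3 = 5 - 54 = -49$)
$M{\left(O \right)} = -736 - 16 O^{2}$ ($M{\left(O \right)} = - 8 \left(\left(O^{2} + O O\right) + 92\right) = - 8 \left(\left(O^{2} + O^{2}\right) + 92\right) = - 8 \left(2 O^{2} + 92\right) = - 8 \left(92 + 2 O^{2}\right) = -736 - 16 O^{2}$)
$X{\left(Q \right)} = 4 - Q$
$\left(- 39 \left(-96 + 97\right) + M{\left(-28 \right)}\right) \left(X{\left(G \right)} - 19509\right) = \left(- 39 \left(-96 + 97\right) - \left(736 + 16 \left(-28\right)^{2}\right)\right) \left(\left(4 - -49\right) - 19509\right) = \left(\left(-39\right) 1 - 13280\right) \left(\left(4 + 49\right) - 19509\right) = \left(-39 - 13280\right) \left(53 - 19509\right) = \left(-39 - 13280\right) \left(-19456\right) = \left(-13319\right) \left(-19456\right) = 259134464$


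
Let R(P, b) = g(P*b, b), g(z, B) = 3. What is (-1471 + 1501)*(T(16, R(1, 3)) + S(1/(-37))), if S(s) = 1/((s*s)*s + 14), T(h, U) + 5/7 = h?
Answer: 2286979740/4963987 ≈ 460.71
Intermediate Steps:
R(P, b) = 3
T(h, U) = -5/7 + h
S(s) = 1/(14 + s³) (S(s) = 1/(s²*s + 14) = 1/(s³ + 14) = 1/(14 + s³))
(-1471 + 1501)*(T(16, R(1, 3)) + S(1/(-37))) = (-1471 + 1501)*((-5/7 + 16) + 1/(14 + (1/(-37))³)) = 30*(107/7 + 1/(14 + (-1/37)³)) = 30*(107/7 + 1/(14 - 1/50653)) = 30*(107/7 + 1/(709141/50653)) = 30*(107/7 + 50653/709141) = 30*(76232658/4963987) = 2286979740/4963987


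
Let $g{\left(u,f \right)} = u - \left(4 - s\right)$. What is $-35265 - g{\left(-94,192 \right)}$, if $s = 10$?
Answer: $-35177$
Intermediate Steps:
$g{\left(u,f \right)} = 6 + u$ ($g{\left(u,f \right)} = u - \left(4 - 10\right) = u - -6 = u + 6 = 6 + u$)
$-35265 - g{\left(-94,192 \right)} = -35265 - \left(6 - 94\right) = -35265 - -88 = -35265 + 88 = -35177$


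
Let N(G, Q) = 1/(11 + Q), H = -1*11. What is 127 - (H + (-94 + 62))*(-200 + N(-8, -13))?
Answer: -16989/2 ≈ -8494.5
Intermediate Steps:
H = -11
127 - (H + (-94 + 62))*(-200 + N(-8, -13)) = 127 - (-11 + (-94 + 62))*(-200 + 1/(11 - 13)) = 127 - (-11 - 32)*(-200 + 1/(-2)) = 127 - (-43)*(-200 - 1/2) = 127 - (-43)*(-401)/2 = 127 - 1*17243/2 = 127 - 17243/2 = -16989/2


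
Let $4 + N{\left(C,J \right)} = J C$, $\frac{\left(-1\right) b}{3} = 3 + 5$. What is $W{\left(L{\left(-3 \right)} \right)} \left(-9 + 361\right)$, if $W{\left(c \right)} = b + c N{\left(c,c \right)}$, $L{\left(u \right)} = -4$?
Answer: $-25344$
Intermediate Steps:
$b = -24$ ($b = - 3 \left(3 + 5\right) = \left(-3\right) 8 = -24$)
$N{\left(C,J \right)} = -4 + C J$ ($N{\left(C,J \right)} = -4 + J C = -4 + C J$)
$W{\left(c \right)} = -24 + c \left(-4 + c^{2}\right)$ ($W{\left(c \right)} = -24 + c \left(-4 + c c\right) = -24 + c \left(-4 + c^{2}\right)$)
$W{\left(L{\left(-3 \right)} \right)} \left(-9 + 361\right) = \left(-24 - 4 \left(-4 + \left(-4\right)^{2}\right)\right) \left(-9 + 361\right) = \left(-24 - 4 \left(-4 + 16\right)\right) 352 = \left(-24 - 48\right) 352 = \left(-72\right) 352 = -25344$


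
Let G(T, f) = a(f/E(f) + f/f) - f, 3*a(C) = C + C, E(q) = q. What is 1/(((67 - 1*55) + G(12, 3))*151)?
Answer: 3/4681 ≈ 0.00064089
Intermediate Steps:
a(C) = 2*C/3 (a(C) = (C + C)/3 = (2*C)/3 = 2*C/3)
G(T, f) = 4/3 - f (G(T, f) = 2*(f/f + f/f)/3 - f = 2*(1 + 1)/3 - f = (⅔)*2 - f = 4/3 - f)
1/(((67 - 1*55) + G(12, 3))*151) = 1/(((67 - 1*55) + (4/3 - 1*3))*151) = 1/(((67 - 55) + (4/3 - 3))*151) = 1/((12 - 5/3)*151) = 1/((31/3)*151) = 1/(4681/3) = 3/4681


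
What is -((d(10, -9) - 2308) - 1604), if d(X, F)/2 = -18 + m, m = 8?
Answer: 3932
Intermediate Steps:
d(X, F) = -20 (d(X, F) = 2*(-18 + 8) = 2*(-10) = -20)
-((d(10, -9) - 2308) - 1604) = -((-20 - 2308) - 1604) = -(-2328 - 1604) = -1*(-3932) = 3932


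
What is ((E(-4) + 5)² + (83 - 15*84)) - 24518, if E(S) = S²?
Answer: -25254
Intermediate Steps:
((E(-4) + 5)² + (83 - 15*84)) - 24518 = (((-4)² + 5)² + (83 - 15*84)) - 24518 = ((16 + 5)² + (83 - 1260)) - 24518 = (21² - 1177) - 24518 = (441 - 1177) - 24518 = -736 - 24518 = -25254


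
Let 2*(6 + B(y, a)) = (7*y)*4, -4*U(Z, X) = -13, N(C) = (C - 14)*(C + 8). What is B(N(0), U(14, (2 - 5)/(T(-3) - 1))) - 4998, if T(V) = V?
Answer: -6572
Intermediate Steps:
N(C) = (-14 + C)*(8 + C)
U(Z, X) = 13/4 (U(Z, X) = -1/4*(-13) = 13/4)
B(y, a) = -6 + 14*y (B(y, a) = -6 + ((7*y)*4)/2 = -6 + (28*y)/2 = -6 + 14*y)
B(N(0), U(14, (2 - 5)/(T(-3) - 1))) - 4998 = (-6 + 14*(-112 + 0**2 - 6*0)) - 4998 = (-6 + 14*(-112 + 0 + 0)) - 4998 = (-6 + 14*(-112)) - 4998 = (-6 - 1568) - 4998 = -1574 - 4998 = -6572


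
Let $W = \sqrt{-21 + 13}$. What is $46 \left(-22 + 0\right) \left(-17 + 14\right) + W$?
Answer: $3036 + 2 i \sqrt{2} \approx 3036.0 + 2.8284 i$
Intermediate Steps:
$W = 2 i \sqrt{2}$ ($W = \sqrt{-8} = 2 i \sqrt{2} \approx 2.8284 i$)
$46 \left(-22 + 0\right) \left(-17 + 14\right) + W = 46 \left(-22 + 0\right) \left(-17 + 14\right) + 2 i \sqrt{2} = 46 \left(\left(-22\right) \left(-3\right)\right) + 2 i \sqrt{2} = 46 \cdot 66 + 2 i \sqrt{2} = 3036 + 2 i \sqrt{2}$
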